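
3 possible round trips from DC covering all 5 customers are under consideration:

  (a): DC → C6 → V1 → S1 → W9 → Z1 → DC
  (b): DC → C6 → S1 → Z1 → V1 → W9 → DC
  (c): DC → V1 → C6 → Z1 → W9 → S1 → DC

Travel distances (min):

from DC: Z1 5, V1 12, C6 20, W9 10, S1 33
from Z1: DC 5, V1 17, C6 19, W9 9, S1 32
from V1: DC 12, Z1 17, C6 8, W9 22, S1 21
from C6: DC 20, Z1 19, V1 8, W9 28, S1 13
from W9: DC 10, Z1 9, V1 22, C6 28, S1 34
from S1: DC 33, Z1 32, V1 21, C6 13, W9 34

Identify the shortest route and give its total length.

(a): 20 + 8 + 21 + 34 + 9 + 5 = 97
(b): 20 + 13 + 32 + 17 + 22 + 10 = 114
(c): 12 + 8 + 19 + 9 + 34 + 33 = 115

Shortest is (a), total 97 min.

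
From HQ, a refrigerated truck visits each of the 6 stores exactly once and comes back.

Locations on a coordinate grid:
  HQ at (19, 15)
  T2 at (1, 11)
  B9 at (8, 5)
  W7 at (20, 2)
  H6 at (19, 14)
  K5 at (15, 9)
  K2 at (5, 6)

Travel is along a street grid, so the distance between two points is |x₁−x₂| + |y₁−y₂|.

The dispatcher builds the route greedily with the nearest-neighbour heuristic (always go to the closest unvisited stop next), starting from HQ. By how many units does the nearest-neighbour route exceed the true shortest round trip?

HQ: H6=1, K5=10, W7=14, B9=21, T2=22, K2=23 ⇒ H6
H6: K5=9, W7=13, B9=20, T2=21, K2=22 ⇒ K5
K5: B9=11, W7=12, K2=13, T2=16 ⇒ B9
B9: K2=4, T2=13, W7=15 ⇒ K2
K2: T2=9, W7=19 ⇒ T2
T2: W7=28 ⇒ W7
NN route HQ → H6 → K5 → B9 → K2 → T2 → W7 → HQ costs 76.
Optimal: HQ → W7 → B9 → K2 → T2 → K5 → H6 → HQ costs 68 (by enumerating all 360 distinct tours).
Excess = 76 − 68 = 8.

The nearest-neighbour route is 8 longer than optimal.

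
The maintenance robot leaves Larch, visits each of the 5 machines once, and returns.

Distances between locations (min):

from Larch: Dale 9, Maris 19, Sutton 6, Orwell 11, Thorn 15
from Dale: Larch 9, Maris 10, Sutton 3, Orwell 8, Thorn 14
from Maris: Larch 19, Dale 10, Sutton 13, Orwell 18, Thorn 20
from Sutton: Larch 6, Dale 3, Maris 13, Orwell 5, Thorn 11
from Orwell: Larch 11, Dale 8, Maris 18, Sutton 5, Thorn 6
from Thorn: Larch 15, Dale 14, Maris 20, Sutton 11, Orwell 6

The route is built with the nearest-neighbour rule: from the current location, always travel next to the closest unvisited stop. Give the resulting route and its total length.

At Larch the remaining stops are Sutton 6, Dale 9, Orwell 11, Thorn 15, Maris 19; go to Sutton.
At Sutton the remaining stops are Dale 3, Orwell 5, Thorn 11, Maris 13; go to Dale.
At Dale the remaining stops are Orwell 8, Maris 10, Thorn 14; go to Orwell.
At Orwell the remaining stops are Thorn 6, Maris 18; go to Thorn.
At Thorn the remaining stops are Maris 20; go to Maris.
Return Maris→Larch: 19.
Total = 6 + 3 + 8 + 6 + 20 + 19 = 62.

Total distance 62 min via the nearest-neighbour route Larch → Sutton → Dale → Orwell → Thorn → Maris → Larch.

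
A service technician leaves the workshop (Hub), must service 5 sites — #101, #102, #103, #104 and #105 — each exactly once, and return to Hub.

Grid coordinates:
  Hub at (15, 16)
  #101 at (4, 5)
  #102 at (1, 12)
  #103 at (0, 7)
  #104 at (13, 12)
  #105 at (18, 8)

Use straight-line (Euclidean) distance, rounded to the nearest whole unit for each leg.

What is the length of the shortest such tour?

Shortest round trip = 48.

There are 60 distinct closed tours to check (reversals are equivalent).
Hub - #101 - #102 - #103 - #104 - #105 - Hub: 16+8+5+14+6+9 = 58
Hub - #101 - #102 - #103 - #105 - #104 - Hub: 16+8+5+18+6+4 = 57
Hub - #101 - #102 - #104 - #103 - #105 - Hub: 16+8+12+14+18+9 = 77
Hub - #101 - #102 - #104 - #105 - #103 - Hub: 16+8+12+6+18+17 = 77
Hub - #101 - #102 - #105 - #103 - #104 - Hub: 16+8+17+18+14+4 = 77
Hub - #101 - #102 - #105 - #104 - #103 - Hub: 16+8+17+6+14+17 = 78
Hub - #101 - #103 - #102 - #104 - #105 - Hub: 16+4+5+12+6+9 = 52
Hub - #101 - #103 - #102 - #105 - #104 - Hub: 16+4+5+17+6+4 = 52
Hub - #101 - #103 - #104 - #102 - #105 - Hub: 16+4+14+12+17+9 = 72
Hub - #101 - #103 - #104 - #105 - #102 - Hub: 16+4+14+6+17+15 = 72
Hub - #101 - #103 - #105 - #102 - #104 - Hub: 16+4+18+17+12+4 = 71
Hub - #101 - #103 - #105 - #104 - #102 - Hub: 16+4+18+6+12+15 = 71
Hub - #101 - #104 - #102 - #103 - #105 - Hub: 16+11+12+5+18+9 = 71
Hub - #101 - #104 - #102 - #105 - #103 - Hub: 16+11+12+17+18+17 = 91
… (46 more)
Hub - #102 - #103 - #101 - #105 - #104 - Hub: 15+5+4+14+6+4 = 48  ← best
The minimum is 48.
One optimal route: Hub → #102 → #103 → #101 → #105 → #104 → Hub (or its reverse).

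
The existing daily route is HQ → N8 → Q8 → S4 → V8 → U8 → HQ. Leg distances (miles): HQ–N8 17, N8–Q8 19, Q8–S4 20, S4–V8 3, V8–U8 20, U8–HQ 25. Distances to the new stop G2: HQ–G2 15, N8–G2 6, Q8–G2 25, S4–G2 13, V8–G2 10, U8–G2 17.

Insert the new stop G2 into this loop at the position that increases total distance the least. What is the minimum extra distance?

Adding 4 miles by placing G2 on the HQ–N8 leg.

Insertion cost between consecutive stops i–j is d(i,G2) + d(G2,j) − d(i,j):
  between HQ and N8: 15 + 6 − 17 = 4
  between N8 and Q8: 6 + 25 − 19 = 12
  between Q8 and S4: 25 + 13 − 20 = 18
  between S4 and V8: 13 + 10 − 3 = 20
  between V8 and U8: 10 + 17 − 20 = 7
  between U8 and HQ: 17 + 15 − 25 = 7
Cheapest insertion is between HQ and N8, adding 4.
New total = 104 + 4 = 108.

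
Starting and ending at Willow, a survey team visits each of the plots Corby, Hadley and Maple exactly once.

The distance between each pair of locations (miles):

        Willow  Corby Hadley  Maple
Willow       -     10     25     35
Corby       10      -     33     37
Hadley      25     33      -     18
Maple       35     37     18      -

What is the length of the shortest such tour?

There are 3 distinct closed tours to check (reversals are equivalent).
Willow→Corby→Hadley→Maple→Willow: 10+33+18+35 = 96
Willow→Corby→Maple→Hadley→Willow: 10+37+18+25 = 90
Willow→Hadley→Corby→Maple→Willow: 25+33+37+35 = 130
The minimum is 90.
One optimal route: Willow → Corby → Maple → Hadley → Willow (or its reverse).

Shortest round trip = 90 miles.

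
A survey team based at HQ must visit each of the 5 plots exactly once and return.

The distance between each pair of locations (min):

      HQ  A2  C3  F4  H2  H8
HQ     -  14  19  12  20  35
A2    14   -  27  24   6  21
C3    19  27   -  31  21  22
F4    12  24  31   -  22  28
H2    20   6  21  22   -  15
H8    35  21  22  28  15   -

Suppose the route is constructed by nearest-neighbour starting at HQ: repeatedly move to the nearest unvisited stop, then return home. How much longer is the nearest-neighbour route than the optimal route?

From HQ: F4=12, A2=14, C3=19, H2=20, H8=35 → choose F4 (12).
From F4: H2=22, A2=24, H8=28, C3=31 → choose H2 (22).
From H2: A2=6, H8=15, C3=21 → choose A2 (6).
From A2: H8=21, C3=27 → choose H8 (21).
From H8: C3=22 → choose C3 (22).
NN route HQ → F4 → H2 → A2 → H8 → C3 → HQ costs 102.
Optimal: HQ → C3 → H8 → H2 → A2 → F4 → HQ costs 98 (by enumerating all 60 distinct tours).
Excess = 102 − 98 = 4.

4 min longer than the optimal tour.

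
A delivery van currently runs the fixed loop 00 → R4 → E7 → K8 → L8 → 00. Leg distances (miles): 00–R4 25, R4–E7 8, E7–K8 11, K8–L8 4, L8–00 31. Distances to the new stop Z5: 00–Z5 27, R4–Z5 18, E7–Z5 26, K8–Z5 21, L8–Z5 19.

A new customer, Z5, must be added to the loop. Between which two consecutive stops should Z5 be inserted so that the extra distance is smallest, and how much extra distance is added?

+15 miles — insert Z5 between L8 and 00.

Insertion cost between consecutive stops i–j is d(i,Z5) + d(Z5,j) − d(i,j):
  between 00 and R4: 27 + 18 − 25 = 20
  between R4 and E7: 18 + 26 − 8 = 36
  between E7 and K8: 26 + 21 − 11 = 36
  between K8 and L8: 21 + 19 − 4 = 36
  between L8 and 00: 19 + 27 − 31 = 15
Cheapest insertion is between L8 and 00, adding 15.
New total = 79 + 15 = 94.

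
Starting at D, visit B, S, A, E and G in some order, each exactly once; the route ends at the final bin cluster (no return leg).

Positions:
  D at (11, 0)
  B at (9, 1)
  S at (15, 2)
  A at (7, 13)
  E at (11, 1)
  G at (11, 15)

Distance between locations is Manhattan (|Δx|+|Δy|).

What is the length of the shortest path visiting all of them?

There are 5! = 120 possible orderings.
D→B→S→A→E→G: 3+7+19+16+14 = 59
D→B→S→A→G→E: 3+7+19+6+14 = 49
D→B→S→E→A→G: 3+7+5+16+6 = 37
D→B→S→E→G→A: 3+7+5+14+6 = 35
D→B→S→G→A→E: 3+7+17+6+16 = 49
D→B→S→G→E→A: 3+7+17+14+16 = 57
D→B→A→S→E→G: 3+14+19+5+14 = 55
D→B→A→S→G→E: 3+14+19+17+14 = 67
D→B→A→E→S→G: 3+14+16+5+17 = 55
D→B→A→E→G→S: 3+14+16+14+17 = 64
D→B→A→G→S→E: 3+14+6+17+5 = 45
D→B→A→G→E→S: 3+14+6+14+5 = 42
D→B→E→S→A→G: 3+2+5+19+6 = 35
D→B→E→S→G→A: 3+2+5+17+6 = 33
… (106 more)
The minimum is 33.
One shortest path: D → B → E → S → G → A.

Shortest open route: 33.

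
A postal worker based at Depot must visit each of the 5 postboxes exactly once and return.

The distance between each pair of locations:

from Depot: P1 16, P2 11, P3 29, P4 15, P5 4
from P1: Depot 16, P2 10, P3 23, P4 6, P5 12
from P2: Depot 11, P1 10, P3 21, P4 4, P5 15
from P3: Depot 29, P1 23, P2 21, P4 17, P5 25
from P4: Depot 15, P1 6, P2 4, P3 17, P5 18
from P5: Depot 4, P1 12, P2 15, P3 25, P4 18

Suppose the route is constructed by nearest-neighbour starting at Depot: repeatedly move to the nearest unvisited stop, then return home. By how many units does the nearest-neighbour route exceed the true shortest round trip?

Excess over optimum: 5.

Depot: P5=4, P2=11, P4=15, P1=16, P3=29 ⇒ P5
P5: P1=12, P2=15, P4=18, P3=25 ⇒ P1
P1: P4=6, P2=10, P3=23 ⇒ P4
P4: P2=4, P3=17 ⇒ P2
P2: P3=21 ⇒ P3
NN route Depot → P5 → P1 → P4 → P2 → P3 → Depot costs 76.
Optimal: Depot → P2 → P3 → P4 → P1 → P5 → Depot costs 71 (by enumerating all 60 distinct tours).
Excess = 76 − 71 = 5.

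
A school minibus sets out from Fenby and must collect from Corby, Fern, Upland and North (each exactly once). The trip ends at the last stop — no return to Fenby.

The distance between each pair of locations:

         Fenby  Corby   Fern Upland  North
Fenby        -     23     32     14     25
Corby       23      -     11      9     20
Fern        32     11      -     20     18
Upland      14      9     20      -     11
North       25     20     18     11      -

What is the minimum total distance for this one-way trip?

52 — the minimum one-way total.

There are 4! = 24 possible orderings.
Fenby → Corby → Fern → Upland → North: 23+11+20+11 = 65
Fenby → Corby → Fern → North → Upland: 23+11+18+11 = 63
Fenby → Corby → Upland → Fern → North: 23+9+20+18 = 70
Fenby → Corby → Upland → North → Fern: 23+9+11+18 = 61
Fenby → Corby → North → Fern → Upland: 23+20+18+20 = 81
Fenby → Corby → North → Upland → Fern: 23+20+11+20 = 74
Fenby → Fern → Corby → Upland → North: 32+11+9+11 = 63
Fenby → Fern → Corby → North → Upland: 32+11+20+11 = 74
Fenby → Fern → Upland → Corby → North: 32+20+9+20 = 81
Fenby → Fern → Upland → North → Corby: 32+20+11+20 = 83
Fenby → Fern → North → Corby → Upland: 32+18+20+9 = 79
Fenby → Fern → North → Upland → Corby: 32+18+11+9 = 70
Fenby → Upland → Corby → Fern → North: 14+9+11+18 = 52
Fenby → Upland → Corby → North → Fern: 14+9+20+18 = 61
… (10 more)
The minimum is 52.
One shortest path: Fenby → Upland → Corby → Fern → North.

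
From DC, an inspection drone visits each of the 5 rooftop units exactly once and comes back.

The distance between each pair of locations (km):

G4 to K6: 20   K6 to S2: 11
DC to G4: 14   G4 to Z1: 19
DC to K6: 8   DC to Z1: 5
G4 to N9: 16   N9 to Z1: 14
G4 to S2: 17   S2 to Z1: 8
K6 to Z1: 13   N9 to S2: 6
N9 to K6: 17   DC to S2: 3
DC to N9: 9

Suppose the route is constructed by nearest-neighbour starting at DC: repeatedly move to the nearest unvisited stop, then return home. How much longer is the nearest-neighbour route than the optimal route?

From DC: S2=3, Z1=5, K6=8, N9=9, G4=14 → choose S2 (3).
From S2: N9=6, Z1=8, K6=11, G4=17 → choose N9 (6).
From N9: Z1=14, G4=16, K6=17 → choose Z1 (14).
From Z1: K6=13, G4=19 → choose K6 (13).
From K6: G4=20 → choose G4 (20).
NN route DC → S2 → N9 → Z1 → K6 → G4 → DC costs 70.
Optimal: DC → K6 → G4 → N9 → S2 → Z1 → DC costs 63 (by enumerating all 60 distinct tours).
Excess = 70 − 63 = 7.

The nearest-neighbour route is 7 km longer than optimal.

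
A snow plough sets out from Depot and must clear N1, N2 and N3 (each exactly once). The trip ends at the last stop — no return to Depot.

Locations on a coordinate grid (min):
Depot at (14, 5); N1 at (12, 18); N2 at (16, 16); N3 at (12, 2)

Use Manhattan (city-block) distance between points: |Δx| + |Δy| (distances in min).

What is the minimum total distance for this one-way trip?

Minimum one-way distance = 27 min.

There are 3! = 6 possible orderings.
Depot - N1 - N2 - N3: 15+6+18 = 39
Depot - N1 - N3 - N2: 15+16+18 = 49
Depot - N2 - N1 - N3: 13+6+16 = 35
Depot - N2 - N3 - N1: 13+18+16 = 47
Depot - N3 - N1 - N2: 5+16+6 = 27
Depot - N3 - N2 - N1: 5+18+6 = 29
The minimum is 27.
One shortest path: Depot → N3 → N1 → N2.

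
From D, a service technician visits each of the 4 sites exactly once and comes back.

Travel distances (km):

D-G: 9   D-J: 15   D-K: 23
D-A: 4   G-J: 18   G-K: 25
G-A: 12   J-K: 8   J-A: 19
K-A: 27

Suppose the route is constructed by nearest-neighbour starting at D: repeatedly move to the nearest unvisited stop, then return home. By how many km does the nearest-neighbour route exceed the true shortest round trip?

The nearest-neighbour route is 1 km longer than optimal.

From D: A=4, G=9, J=15, K=23 → choose A (4).
From A: G=12, J=19, K=27 → choose G (12).
From G: J=18, K=25 → choose J (18).
From J: K=8 → choose K (8).
NN route D → A → G → J → K → D costs 65.
Optimal: D → J → K → G → A → D costs 64 (by enumerating all 12 distinct tours).
Excess = 65 − 64 = 1.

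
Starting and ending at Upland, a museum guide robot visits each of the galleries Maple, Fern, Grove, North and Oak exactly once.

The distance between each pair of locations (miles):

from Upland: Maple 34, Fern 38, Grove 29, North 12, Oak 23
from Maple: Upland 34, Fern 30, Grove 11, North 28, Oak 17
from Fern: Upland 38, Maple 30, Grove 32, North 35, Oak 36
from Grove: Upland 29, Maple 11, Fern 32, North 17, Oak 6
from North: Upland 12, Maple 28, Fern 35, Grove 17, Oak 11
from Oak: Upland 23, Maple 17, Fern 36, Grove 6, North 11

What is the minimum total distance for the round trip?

There are 60 distinct closed tours to check (reversals are equivalent).
Upland → Maple → Fern → Grove → North → Oak → Upland: 34+30+32+17+11+23 = 147
Upland → Maple → Fern → Grove → Oak → North → Upland: 34+30+32+6+11+12 = 125
Upland → Maple → Fern → North → Grove → Oak → Upland: 34+30+35+17+6+23 = 145
Upland → Maple → Fern → North → Oak → Grove → Upland: 34+30+35+11+6+29 = 145
Upland → Maple → Fern → Oak → Grove → North → Upland: 34+30+36+6+17+12 = 135
Upland → Maple → Fern → Oak → North → Grove → Upland: 34+30+36+11+17+29 = 157
Upland → Maple → Grove → Fern → North → Oak → Upland: 34+11+32+35+11+23 = 146
Upland → Maple → Grove → Fern → Oak → North → Upland: 34+11+32+36+11+12 = 136
Upland → Maple → Grove → North → Fern → Oak → Upland: 34+11+17+35+36+23 = 156
Upland → Maple → Grove → North → Oak → Fern → Upland: 34+11+17+11+36+38 = 147
Upland → Maple → Grove → Oak → Fern → North → Upland: 34+11+6+36+35+12 = 134
Upland → Maple → Grove → Oak → North → Fern → Upland: 34+11+6+11+35+38 = 135
Upland → Maple → North → Fern → Grove → Oak → Upland: 34+28+35+32+6+23 = 158
Upland → Maple → North → Fern → Oak → Grove → Upland: 34+28+35+36+6+29 = 168
… (46 more)
Upland → Fern → Maple → Grove → Oak → North → Upland: 38+30+11+6+11+12 = 108  ← best
The minimum is 108.
One optimal route: Upland → Fern → Maple → Grove → Oak → North → Upland (or its reverse).

108 miles — the shortest possible round trip.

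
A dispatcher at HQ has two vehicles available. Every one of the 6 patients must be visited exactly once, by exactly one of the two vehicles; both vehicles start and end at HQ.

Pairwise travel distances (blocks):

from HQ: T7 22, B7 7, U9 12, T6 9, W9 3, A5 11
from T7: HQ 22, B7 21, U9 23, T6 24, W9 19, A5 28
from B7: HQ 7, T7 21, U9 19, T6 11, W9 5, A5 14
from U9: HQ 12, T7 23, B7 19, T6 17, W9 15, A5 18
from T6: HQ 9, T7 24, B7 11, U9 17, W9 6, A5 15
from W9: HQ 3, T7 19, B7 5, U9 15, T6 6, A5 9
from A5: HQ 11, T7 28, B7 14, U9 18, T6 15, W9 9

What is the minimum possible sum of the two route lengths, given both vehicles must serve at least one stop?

Try each way of splitting the stops between the two vehicles (each non-empty) and, for each split, find the best tour for each vehicle:
  {T7} + {B7, U9, T6, W9, A5}: 44 + 63 = 107
  {B7} + {T7, U9, T6, W9, A5}: 14 + 85 = 99
  {T7, B7} + {U9, T6, W9, A5}: 50 + 54 = 104
  {U9} + {T7, B7, T6, W9, A5}: 24 + 78 = 102
  {T7, U9} + {B7, T6, W9, A5}: 57 + 44 = 101
  {B7, U9} + {T7, T6, W9, A5}: 38 + 72 = 110
  … (31 splits in total)
  {T7, B7, U9} + {T6, W9, A5}: 63 + 35 = 98  ← best
Best: vehicle 1 HQ → B7 → T7 → U9 → HQ = 63; vehicle 2 HQ → T6 → W9 → A5 → HQ = 35; combined 98.

98 blocks — the smallest possible combined total.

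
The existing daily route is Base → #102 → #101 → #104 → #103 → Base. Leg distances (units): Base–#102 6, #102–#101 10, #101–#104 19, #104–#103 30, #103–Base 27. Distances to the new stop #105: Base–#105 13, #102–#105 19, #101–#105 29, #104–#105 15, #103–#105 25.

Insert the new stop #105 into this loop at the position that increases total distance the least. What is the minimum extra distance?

Minimum extra distance: 10, inserting #105 between #104 and #103.

Insertion cost between consecutive stops i–j is d(i,#105) + d(#105,j) − d(i,j):
  between Base and #102: 13 + 19 − 6 = 26
  between #102 and #101: 19 + 29 − 10 = 38
  between #101 and #104: 29 + 15 − 19 = 25
  between #104 and #103: 15 + 25 − 30 = 10
  between #103 and Base: 25 + 13 − 27 = 11
Cheapest insertion is between #104 and #103, adding 10.
New total = 92 + 10 = 102.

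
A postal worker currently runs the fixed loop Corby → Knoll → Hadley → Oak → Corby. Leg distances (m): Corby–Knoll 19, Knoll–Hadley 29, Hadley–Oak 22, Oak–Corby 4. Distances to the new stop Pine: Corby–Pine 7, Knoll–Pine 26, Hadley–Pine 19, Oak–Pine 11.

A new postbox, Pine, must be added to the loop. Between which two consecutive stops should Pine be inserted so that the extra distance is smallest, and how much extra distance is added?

Insertion cost between consecutive stops i–j is d(i,Pine) + d(Pine,j) − d(i,j):
  between Corby and Knoll: 7 + 26 − 19 = 14
  between Knoll and Hadley: 26 + 19 − 29 = 16
  between Hadley and Oak: 19 + 11 − 22 = 8
  between Oak and Corby: 11 + 7 − 4 = 14
Cheapest insertion is between Hadley and Oak, adding 8.
New total = 74 + 8 = 82.

Adding 8 m by placing Pine on the Hadley–Oak leg.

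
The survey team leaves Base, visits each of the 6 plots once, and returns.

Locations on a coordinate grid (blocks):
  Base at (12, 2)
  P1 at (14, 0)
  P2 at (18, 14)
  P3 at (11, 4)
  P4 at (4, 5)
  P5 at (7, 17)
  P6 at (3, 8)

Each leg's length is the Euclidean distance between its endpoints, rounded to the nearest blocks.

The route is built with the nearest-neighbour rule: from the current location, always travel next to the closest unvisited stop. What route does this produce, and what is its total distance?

From Base: distances to unvisited — P3=2, P1=3, P4=9, P6=11, P2=13, P5=16. Nearest is P3 (2).
From P3: distances to unvisited — P1=5, P4=7, P6=9, P2=12, P5=14. Nearest is P1 (5).
From P1: distances to unvisited — P4=11, P6=14, P2=15, P5=18. Nearest is P4 (11).
From P4: distances to unvisited — P6=3, P5=12, P2=17. Nearest is P6 (3).
From P6: distances to unvisited — P5=10, P2=16. Nearest is P5 (10).
From P5: distances to unvisited — P2=11. Nearest is P2 (11).
Return P2→Base: 13.
Total = 2 + 5 + 11 + 3 + 10 + 11 + 13 = 55.

Nearest-neighbour total = 55 blocks; route Base → P3 → P1 → P4 → P6 → P5 → P2 → Base.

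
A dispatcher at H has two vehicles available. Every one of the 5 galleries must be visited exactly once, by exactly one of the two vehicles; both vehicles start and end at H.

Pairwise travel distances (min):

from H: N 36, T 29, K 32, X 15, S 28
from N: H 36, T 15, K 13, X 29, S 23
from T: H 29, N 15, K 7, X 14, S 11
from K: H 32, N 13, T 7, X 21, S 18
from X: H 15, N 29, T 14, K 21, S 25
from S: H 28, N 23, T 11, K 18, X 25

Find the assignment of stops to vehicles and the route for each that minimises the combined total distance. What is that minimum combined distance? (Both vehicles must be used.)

125 min — the smallest possible combined total.

There are 2^4 − 1 = 15 ways to divide the 5 stops into two non-empty groups. For each, the best each vehicle can do is its own shortest tour through its group:
  {N} + {T, K, X, S}: 72 + 82 = 154
  {T} + {N, K, X, S}: 58 + 100 = 158
  {N, T} + {K, X, S}: 80 + 82 = 162
  {K} + {N, T, X, S}: 64 + 95 = 159
  {N, K} + {T, X, S}: 81 + 68 = 149
  {T, K} + {N, X, S}: 68 + 95 = 163
  … (15 splits in total)
  {X} + {N, T, K, S}: 30 + 95 = 125  ← best
Best: vehicle 1 H → X → H = 30; vehicle 2 H → N → K → T → S → H = 95; combined 125.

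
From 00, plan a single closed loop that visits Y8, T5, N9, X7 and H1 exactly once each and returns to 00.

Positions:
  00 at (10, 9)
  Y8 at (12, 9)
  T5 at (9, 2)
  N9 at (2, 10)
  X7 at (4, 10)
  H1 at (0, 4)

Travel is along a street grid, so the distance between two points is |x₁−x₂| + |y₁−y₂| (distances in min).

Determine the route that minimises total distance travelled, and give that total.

Minimum total distance: 40 min.

00→Y8→T5→N9→X7→H1→00: 2+10+15+2+10+15 = 54
00→Y8→T5→N9→H1→X7→00: 2+10+15+8+10+7 = 52
00→Y8→T5→X7→N9→H1→00: 2+10+13+2+8+15 = 50
00→Y8→T5→X7→H1→N9→00: 2+10+13+10+8+9 = 52
00→Y8→T5→H1→N9→X7→00: 2+10+11+8+2+7 = 40
00→Y8→T5→H1→X7→N9→00: 2+10+11+10+2+9 = 44
00→Y8→N9→T5→X7→H1→00: 2+11+15+13+10+15 = 66
00→Y8→N9→T5→H1→X7→00: 2+11+15+11+10+7 = 56
00→Y8→N9→X7→T5→H1→00: 2+11+2+13+11+15 = 54
00→Y8→N9→X7→H1→T5→00: 2+11+2+10+11+8 = 44
00→Y8→N9→H1→T5→X7→00: 2+11+8+11+13+7 = 52
00→Y8→N9→H1→X7→T5→00: 2+11+8+10+13+8 = 52
00→Y8→X7→T5→N9→H1→00: 2+9+13+15+8+15 = 62
00→Y8→X7→T5→H1→N9→00: 2+9+13+11+8+9 = 52
… (46 more)
The minimum is 40.
One optimal route: 00 → Y8 → T5 → H1 → N9 → X7 → 00 (or its reverse).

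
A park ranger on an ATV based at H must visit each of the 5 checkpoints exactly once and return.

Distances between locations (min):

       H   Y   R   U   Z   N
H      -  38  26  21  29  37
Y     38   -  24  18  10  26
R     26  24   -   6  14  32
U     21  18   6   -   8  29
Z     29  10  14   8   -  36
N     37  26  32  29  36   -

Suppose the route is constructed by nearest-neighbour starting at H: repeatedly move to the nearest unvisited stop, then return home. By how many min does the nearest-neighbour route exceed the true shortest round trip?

H: U=21, R=26, Z=29, N=37, Y=38 ⇒ U
U: R=6, Z=8, Y=18, N=29 ⇒ R
R: Z=14, Y=24, N=32 ⇒ Z
Z: Y=10, N=36 ⇒ Y
Y: N=26 ⇒ N
NN route H → U → R → Z → Y → N → H costs 114.
Optimal: H → R → U → Z → Y → N → H costs 113 (by enumerating all 60 distinct tours).
Excess = 114 − 113 = 1.

1 min longer than the optimal tour.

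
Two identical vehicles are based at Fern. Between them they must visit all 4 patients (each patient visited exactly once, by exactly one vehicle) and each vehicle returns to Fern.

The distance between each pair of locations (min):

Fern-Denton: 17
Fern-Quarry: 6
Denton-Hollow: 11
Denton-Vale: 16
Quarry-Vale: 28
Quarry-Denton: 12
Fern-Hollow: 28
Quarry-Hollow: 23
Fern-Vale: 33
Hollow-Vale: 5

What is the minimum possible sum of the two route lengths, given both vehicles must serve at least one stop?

Minimum combined distance: 78 min.

There are 2^3 − 1 = 7 ways to divide the 4 stops into two non-empty groups. For each, the best each vehicle can do is its own shortest tour through its group:
  {Quarry} + {Denton, Hollow, Vale}: 12 + 66 = 78
  {Denton} + {Quarry, Hollow, Vale}: 34 + 67 = 101
  {Quarry, Denton} + {Hollow, Vale}: 35 + 66 = 101
  {Hollow} + {Quarry, Denton, Vale}: 56 + 67 = 123
  {Quarry, Hollow} + {Denton, Vale}: 57 + 66 = 123
  {Denton, Hollow} + {Quarry, Vale}: 56 + 67 = 123
  … (7 splits in total)
Best: vehicle 1 Fern → Quarry → Fern = 12; vehicle 2 Fern → Denton → Hollow → Vale → Fern = 66; combined 78.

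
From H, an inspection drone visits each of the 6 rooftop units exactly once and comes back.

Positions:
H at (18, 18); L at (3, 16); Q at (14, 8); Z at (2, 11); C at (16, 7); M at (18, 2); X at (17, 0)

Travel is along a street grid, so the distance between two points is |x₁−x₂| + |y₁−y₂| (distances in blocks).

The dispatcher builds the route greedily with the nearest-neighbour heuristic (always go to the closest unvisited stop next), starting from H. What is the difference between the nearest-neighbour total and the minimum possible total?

10 blocks longer than the optimal tour.

From H: C=13, Q=14, M=16, L=17, X=19, Z=23 → choose C (13).
From C: Q=3, M=7, X=8, Z=18, L=22 → choose Q (3).
From Q: M=10, X=11, Z=15, L=19 → choose M (10).
From M: X=3, Z=25, L=29 → choose X (3).
From X: Z=26, L=30 → choose Z (26).
From Z: L=6 → choose L (6).
NN route H → C → Q → M → X → Z → L → H costs 78.
Optimal: H → L → Z → Q → C → X → M → H costs 68 (by enumerating all 360 distinct tours).
Excess = 78 − 68 = 10.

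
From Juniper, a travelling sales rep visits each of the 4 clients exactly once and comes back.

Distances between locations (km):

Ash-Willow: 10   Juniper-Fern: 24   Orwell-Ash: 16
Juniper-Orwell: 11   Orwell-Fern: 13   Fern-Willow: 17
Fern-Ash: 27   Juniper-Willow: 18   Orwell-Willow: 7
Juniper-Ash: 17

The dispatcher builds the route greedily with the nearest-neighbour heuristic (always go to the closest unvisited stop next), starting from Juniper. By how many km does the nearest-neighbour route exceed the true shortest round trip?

Excess over optimum: 11 km.

Juniper: Orwell=11, Ash=17, Willow=18, Fern=24 ⇒ Orwell
Orwell: Willow=7, Fern=13, Ash=16 ⇒ Willow
Willow: Ash=10, Fern=17 ⇒ Ash
Ash: Fern=27 ⇒ Fern
NN route Juniper → Orwell → Willow → Ash → Fern → Juniper costs 79.
Optimal: Juniper → Orwell → Fern → Willow → Ash → Juniper costs 68 (by enumerating all 12 distinct tours).
Excess = 79 − 68 = 11.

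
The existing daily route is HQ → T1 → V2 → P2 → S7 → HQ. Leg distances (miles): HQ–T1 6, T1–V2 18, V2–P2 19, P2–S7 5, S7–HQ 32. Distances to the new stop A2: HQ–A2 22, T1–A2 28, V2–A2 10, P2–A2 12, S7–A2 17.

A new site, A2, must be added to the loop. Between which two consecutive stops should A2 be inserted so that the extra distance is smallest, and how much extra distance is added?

Insertion cost between consecutive stops i–j is d(i,A2) + d(A2,j) − d(i,j):
  between HQ and T1: 22 + 28 − 6 = 44
  between T1 and V2: 28 + 10 − 18 = 20
  between V2 and P2: 10 + 12 − 19 = 3
  between P2 and S7: 12 + 17 − 5 = 24
  between S7 and HQ: 17 + 22 − 32 = 7
Cheapest insertion is between V2 and P2, adding 3.
New total = 80 + 3 = 83.

Minimum extra distance: 3 miles, inserting A2 between V2 and P2.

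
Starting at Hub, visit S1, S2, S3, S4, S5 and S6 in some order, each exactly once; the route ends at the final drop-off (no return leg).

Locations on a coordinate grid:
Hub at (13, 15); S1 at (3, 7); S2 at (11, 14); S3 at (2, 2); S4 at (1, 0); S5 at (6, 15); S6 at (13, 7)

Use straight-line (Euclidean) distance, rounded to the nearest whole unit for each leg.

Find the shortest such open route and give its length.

Shortest open route: 35.

There are 6! = 720 possible orderings.
Hub→S1→S2→S3→S4→S5→S6: 13+11+15+2+16+11 = 68
Hub→S1→S2→S3→S4→S6→S5: 13+11+15+2+14+11 = 66
Hub→S1→S2→S3→S5→S4→S6: 13+11+15+14+16+14 = 83
Hub→S1→S2→S3→S5→S6→S4: 13+11+15+14+11+14 = 78
Hub→S1→S2→S3→S6→S4→S5: 13+11+15+12+14+16 = 81
Hub→S1→S2→S3→S6→S5→S4: 13+11+15+12+11+16 = 78
Hub→S1→S2→S4→S3→S5→S6: 13+11+17+2+14+11 = 68
Hub→S1→S2→S4→S3→S6→S5: 13+11+17+2+12+11 = 66
… (712 more)
Hub→S2→S5→S6→S1→S3→S4: 2+5+11+10+5+2 = 35  ← best
The minimum is 35.
One shortest path: Hub → S2 → S5 → S6 → S1 → S3 → S4.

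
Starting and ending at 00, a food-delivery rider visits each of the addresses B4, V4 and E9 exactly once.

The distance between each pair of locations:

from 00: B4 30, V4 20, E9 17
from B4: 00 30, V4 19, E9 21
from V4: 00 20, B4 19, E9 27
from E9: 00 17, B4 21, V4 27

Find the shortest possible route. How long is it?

There are 3 distinct closed tours to check (reversals are equivalent).
00-B4-V4-E9-00: 30+19+27+17 = 93
00-B4-E9-V4-00: 30+21+27+20 = 98
00-V4-B4-E9-00: 20+19+21+17 = 77
The minimum is 77.
One optimal route: 00 → V4 → B4 → E9 → 00 (or its reverse).

77 — the shortest possible round trip.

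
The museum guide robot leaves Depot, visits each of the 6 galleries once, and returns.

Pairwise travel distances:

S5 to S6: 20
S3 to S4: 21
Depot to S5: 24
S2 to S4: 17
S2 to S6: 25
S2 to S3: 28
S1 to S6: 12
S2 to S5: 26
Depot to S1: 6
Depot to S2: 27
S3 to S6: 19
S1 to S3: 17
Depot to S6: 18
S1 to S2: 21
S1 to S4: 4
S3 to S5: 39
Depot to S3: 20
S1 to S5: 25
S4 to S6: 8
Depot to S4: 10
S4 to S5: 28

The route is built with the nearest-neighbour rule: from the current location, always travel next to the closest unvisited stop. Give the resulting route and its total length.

Nearest-neighbour total = 115; route Depot → S1 → S4 → S6 → S3 → S2 → S5 → Depot.

Depot → [S1:6 / S4:10 / S6:18 / S3:20 / S5:24 / S2:27] → S1 (6)
S1 → [S4:4 / S6:12 / S3:17 / S2:21 / S5:25] → S4 (4)
S4 → [S6:8 / S2:17 / S3:21 / S5:28] → S6 (8)
S6 → [S3:19 / S5:20 / S2:25] → S3 (19)
S3 → [S2:28 / S5:39] → S2 (28)
S2 → [S5:26] → S5 (26)
Return S5→Depot: 24.
Total = 6 + 4 + 8 + 19 + 28 + 26 + 24 = 115.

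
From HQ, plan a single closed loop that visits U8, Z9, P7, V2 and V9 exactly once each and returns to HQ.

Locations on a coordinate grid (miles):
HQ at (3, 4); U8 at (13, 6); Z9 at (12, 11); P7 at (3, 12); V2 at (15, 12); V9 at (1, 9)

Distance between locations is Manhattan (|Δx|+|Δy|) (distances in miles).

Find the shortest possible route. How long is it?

There are 60 distinct closed tours to check (reversals are equivalent).
HQ - U8 - Z9 - P7 - V2 - V9 - HQ: 12+6+10+12+17+7 = 64
HQ - U8 - Z9 - P7 - V9 - V2 - HQ: 12+6+10+5+17+20 = 70
HQ - U8 - Z9 - V2 - P7 - V9 - HQ: 12+6+4+12+5+7 = 46
HQ - U8 - Z9 - V2 - V9 - P7 - HQ: 12+6+4+17+5+8 = 52
HQ - U8 - Z9 - V9 - P7 - V2 - HQ: 12+6+13+5+12+20 = 68
HQ - U8 - Z9 - V9 - V2 - P7 - HQ: 12+6+13+17+12+8 = 68
HQ - U8 - P7 - Z9 - V2 - V9 - HQ: 12+16+10+4+17+7 = 66
HQ - U8 - P7 - Z9 - V9 - V2 - HQ: 12+16+10+13+17+20 = 88
HQ - U8 - P7 - V2 - Z9 - V9 - HQ: 12+16+12+4+13+7 = 64
HQ - U8 - P7 - V2 - V9 - Z9 - HQ: 12+16+12+17+13+16 = 86
HQ - U8 - P7 - V9 - Z9 - V2 - HQ: 12+16+5+13+4+20 = 70
HQ - U8 - P7 - V9 - V2 - Z9 - HQ: 12+16+5+17+4+16 = 70
HQ - U8 - V2 - Z9 - P7 - V9 - HQ: 12+8+4+10+5+7 = 46
HQ - U8 - V2 - Z9 - V9 - P7 - HQ: 12+8+4+13+5+8 = 50
… (46 more)
The minimum is 46.
One optimal route: HQ → U8 → Z9 → V2 → P7 → V9 → HQ (or its reverse).

46 miles — the shortest possible round trip.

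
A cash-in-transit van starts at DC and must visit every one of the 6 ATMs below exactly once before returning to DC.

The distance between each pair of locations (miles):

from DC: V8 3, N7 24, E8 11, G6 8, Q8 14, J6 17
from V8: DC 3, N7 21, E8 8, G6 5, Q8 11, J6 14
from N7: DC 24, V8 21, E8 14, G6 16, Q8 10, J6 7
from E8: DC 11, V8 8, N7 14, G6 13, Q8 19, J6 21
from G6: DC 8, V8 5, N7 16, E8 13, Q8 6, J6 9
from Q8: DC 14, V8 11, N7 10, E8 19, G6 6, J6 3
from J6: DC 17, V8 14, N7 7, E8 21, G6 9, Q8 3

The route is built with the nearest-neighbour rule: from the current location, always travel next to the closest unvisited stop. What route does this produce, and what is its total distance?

49 miles along DC → V8 → G6 → Q8 → J6 → N7 → E8 → DC.

From DC: distances to unvisited — V8=3, G6=8, E8=11, Q8=14, J6=17, N7=24. Nearest is V8 (3).
From V8: distances to unvisited — G6=5, E8=8, Q8=11, J6=14, N7=21. Nearest is G6 (5).
From G6: distances to unvisited — Q8=6, J6=9, E8=13, N7=16. Nearest is Q8 (6).
From Q8: distances to unvisited — J6=3, N7=10, E8=19. Nearest is J6 (3).
From J6: distances to unvisited — N7=7, E8=21. Nearest is N7 (7).
From N7: distances to unvisited — E8=14. Nearest is E8 (14).
Return E8→DC: 11.
Total = 3 + 5 + 6 + 3 + 7 + 14 + 11 = 49.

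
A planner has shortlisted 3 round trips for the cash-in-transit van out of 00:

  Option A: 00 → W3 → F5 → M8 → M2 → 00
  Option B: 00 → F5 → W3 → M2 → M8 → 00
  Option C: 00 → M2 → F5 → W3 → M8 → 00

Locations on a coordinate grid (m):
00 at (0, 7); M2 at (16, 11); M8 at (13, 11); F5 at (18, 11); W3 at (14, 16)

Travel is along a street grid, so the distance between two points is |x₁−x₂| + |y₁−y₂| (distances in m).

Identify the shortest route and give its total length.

Option A: 23 + 9 + 5 + 3 + 20 = 60
Option B: 22 + 9 + 7 + 3 + 17 = 58
Option C: 20 + 2 + 9 + 6 + 17 = 54

54 m — Option C is the shortest.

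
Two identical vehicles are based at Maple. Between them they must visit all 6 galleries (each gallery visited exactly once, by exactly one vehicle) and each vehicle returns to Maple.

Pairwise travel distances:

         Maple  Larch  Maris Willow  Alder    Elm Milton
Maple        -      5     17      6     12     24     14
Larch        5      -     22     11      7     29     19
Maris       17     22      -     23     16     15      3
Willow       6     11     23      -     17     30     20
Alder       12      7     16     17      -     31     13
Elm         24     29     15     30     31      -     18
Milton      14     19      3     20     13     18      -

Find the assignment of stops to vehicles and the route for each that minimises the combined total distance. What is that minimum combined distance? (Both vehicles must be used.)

There are 2^5 − 1 = 31 ways to divide the 6 stops into two non-empty groups. For each, the best each vehicle can do is its own shortest tour through its group:
  {Larch} + {Maris, Willow, Alder, Elm, Milton}: 10 + 78 = 88
  {Maris} + {Larch, Willow, Alder, Elm, Milton}: 34 + 79 = 113
  {Larch, Maris} + {Willow, Alder, Elm, Milton}: 44 + 78 = 122
  {Willow} + {Larch, Maris, Alder, Elm, Milton}: 12 + 67 = 79
  {Larch, Willow} + {Maris, Alder, Elm, Milton}: 22 + 67 = 89
  {Maris, Willow} + {Larch, Alder, Elm, Milton}: 46 + 67 = 113
  … (31 splits in total)
Best: vehicle 1 Maple → Willow → Maple = 12; vehicle 2 Maple → Larch → Alder → Milton → Maris → Elm → Maple = 67; combined 79.

79 — the smallest possible combined total.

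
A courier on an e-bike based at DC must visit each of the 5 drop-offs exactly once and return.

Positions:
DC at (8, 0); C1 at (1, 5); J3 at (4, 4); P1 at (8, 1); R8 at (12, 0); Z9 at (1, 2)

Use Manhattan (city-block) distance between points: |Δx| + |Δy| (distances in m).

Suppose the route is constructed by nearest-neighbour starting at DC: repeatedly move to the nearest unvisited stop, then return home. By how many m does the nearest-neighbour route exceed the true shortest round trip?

DC: P1=1, R8=4, J3=8, Z9=9, C1=12 ⇒ P1
P1: R8=5, J3=7, Z9=8, C1=11 ⇒ R8
R8: J3=12, Z9=13, C1=16 ⇒ J3
J3: C1=4, Z9=5 ⇒ C1
C1: Z9=3 ⇒ Z9
NN route DC → P1 → R8 → J3 → C1 → Z9 → DC costs 34.
Optimal: DC → J3 → C1 → Z9 → P1 → R8 → DC costs 32 (by enumerating all 60 distinct tours).
Excess = 34 − 32 = 2.

Excess over optimum: 2 m.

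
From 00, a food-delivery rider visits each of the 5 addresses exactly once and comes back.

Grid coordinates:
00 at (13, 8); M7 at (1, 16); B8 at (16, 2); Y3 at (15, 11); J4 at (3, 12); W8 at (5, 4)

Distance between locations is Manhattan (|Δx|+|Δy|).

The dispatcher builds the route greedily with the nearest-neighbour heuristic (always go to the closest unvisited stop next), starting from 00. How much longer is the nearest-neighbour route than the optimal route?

00: Y3=5, B8=9, W8=12, J4=14, M7=20 ⇒ Y3
Y3: B8=10, J4=13, W8=17, M7=19 ⇒ B8
B8: W8=13, J4=23, M7=29 ⇒ W8
W8: J4=10, M7=16 ⇒ J4
J4: M7=6 ⇒ M7
NN route 00 → Y3 → B8 → W8 → J4 → M7 → 00 costs 64.
Optimal: 00 → B8 → W8 → M7 → J4 → Y3 → 00 costs 62 (by enumerating all 60 distinct tours).
Excess = 64 − 62 = 2.

Excess over optimum: 2.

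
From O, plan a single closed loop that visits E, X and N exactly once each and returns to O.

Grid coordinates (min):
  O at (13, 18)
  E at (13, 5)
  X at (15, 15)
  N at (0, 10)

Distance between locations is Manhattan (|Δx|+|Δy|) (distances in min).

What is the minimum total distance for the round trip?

O - E - X - N - O: 13+12+20+21 = 66
O - E - N - X - O: 13+18+20+5 = 56
O - X - E - N - O: 5+12+18+21 = 56
The minimum is 56.
One optimal route: O → E → N → X → O (or its reverse).

Shortest round trip = 56 min.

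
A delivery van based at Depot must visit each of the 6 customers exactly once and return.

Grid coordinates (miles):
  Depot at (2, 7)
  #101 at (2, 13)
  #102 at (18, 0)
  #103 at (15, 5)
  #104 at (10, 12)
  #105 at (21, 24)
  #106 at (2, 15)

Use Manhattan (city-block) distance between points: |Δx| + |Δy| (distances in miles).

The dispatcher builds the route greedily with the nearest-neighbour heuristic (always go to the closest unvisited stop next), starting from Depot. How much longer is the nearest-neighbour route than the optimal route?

Depot: #101=6, #106=8, #104=13, #103=15, #102=23, #105=36 ⇒ #101
#101: #106=2, #104=9, #103=21, #102=29, #105=30 ⇒ #106
#106: #104=11, #103=23, #105=28, #102=31 ⇒ #104
#104: #103=12, #102=20, #105=23 ⇒ #103
#103: #102=8, #105=25 ⇒ #102
#102: #105=27 ⇒ #105
NN route Depot → #101 → #106 → #104 → #103 → #102 → #105 → Depot costs 102.
Optimal: Depot → #101 → #106 → #104 → #105 → #102 → #103 → Depot costs 92 (by enumerating all 360 distinct tours).
Excess = 102 − 92 = 10.

Excess over optimum: 10 miles.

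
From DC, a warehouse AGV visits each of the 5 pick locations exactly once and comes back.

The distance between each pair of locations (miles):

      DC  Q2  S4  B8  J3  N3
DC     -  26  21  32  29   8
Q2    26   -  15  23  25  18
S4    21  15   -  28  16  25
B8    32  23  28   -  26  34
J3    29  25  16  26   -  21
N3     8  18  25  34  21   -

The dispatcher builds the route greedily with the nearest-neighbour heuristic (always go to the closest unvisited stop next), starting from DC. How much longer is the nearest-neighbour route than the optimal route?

From DC: N3=8, S4=21, Q2=26, J3=29, B8=32 → choose N3 (8).
From N3: Q2=18, J3=21, S4=25, B8=34 → choose Q2 (18).
From Q2: S4=15, B8=23, J3=25 → choose S4 (15).
From S4: J3=16, B8=28 → choose J3 (16).
From J3: B8=26 → choose B8 (26).
NN route DC → N3 → Q2 → S4 → J3 → B8 → DC costs 115.
Optimal: DC → S4 → J3 → B8 → Q2 → N3 → DC costs 112 (by enumerating all 60 distinct tours).
Excess = 115 − 112 = 3.

The nearest-neighbour route is 3 miles longer than optimal.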